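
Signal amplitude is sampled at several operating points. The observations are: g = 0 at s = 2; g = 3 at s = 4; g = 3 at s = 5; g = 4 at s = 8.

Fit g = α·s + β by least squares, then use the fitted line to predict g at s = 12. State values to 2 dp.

ĝ = 6.95

Compute the Gram sums: Σs·s = 109, Σs = 19, Σ1 = 4.
For Mᵀg: Σs·g = 59, Σg = 10.
MᵀM·[α, β]ᵀ = Mᵀg becomes [[109, 19]; [19, 4]]·[α, β]ᵀ = [59, 10]ᵀ.
Δ = 109·4 − 19² = 75.
α = (59·4 − 19·10)/75 = 46/75; β = (109·10 − 19·59)/75 = -31/75.
At s = 12: ĝ = (46/75)·(12) + (-31/75)·(1) = 521/75.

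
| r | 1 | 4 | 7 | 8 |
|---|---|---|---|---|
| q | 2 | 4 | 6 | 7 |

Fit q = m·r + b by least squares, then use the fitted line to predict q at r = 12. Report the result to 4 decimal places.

From the data, Σr·r = 130, Σr = 20, Σ1 = 4.
And Σr·q = 116, Σq = 19.
Eliminating b: 4·(row 1) − 20·(row 2) gives 120·m = 4·116 − 20·19 = 84, so m = 7/10.
Then b = (19 − 20·(7/10))/4 = 5/4.
At r = 12: q̂ = (7/10)·(12) + (5/4)·(1) = 193/20.

q̂ = 9.6500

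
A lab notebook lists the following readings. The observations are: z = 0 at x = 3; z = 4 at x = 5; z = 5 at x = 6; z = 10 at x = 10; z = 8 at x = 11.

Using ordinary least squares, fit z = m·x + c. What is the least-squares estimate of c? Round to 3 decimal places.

c = -2.057

Normal-equation sums: Σx·x = 291, Σx = 35, Σ1 = 5.
For Aᵀz: Σx·z = 238, Σz = 27.
So AᵀA·[m, c]ᵀ = Aᵀz: [[291, 35]; [35, 5]]·[m, c]ᵀ = [238, 27]ᵀ.
det = 291·5 − 35² = 230.
m = (238·5 − 35·27)/230 = 49/46; c = (291·27 − 35·238)/230 = -473/230.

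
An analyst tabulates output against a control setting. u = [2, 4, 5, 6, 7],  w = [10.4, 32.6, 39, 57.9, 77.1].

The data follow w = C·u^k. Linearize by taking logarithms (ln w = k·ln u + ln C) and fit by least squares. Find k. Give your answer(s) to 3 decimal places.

Linearized form: ln w = k·ln u + ln C. From the 5 transformed points,
Σln u = 7.4265, Σ(ln u)² = 11.9895, Σln w = 17.8935, Σln u·ln w = 28.0772.
Normal system: [[11.9895, 7.4265]; [7.4265, 5]]·[k, ln C]ᵀ = [28.0772, 17.8935]ᵀ.
Solving (det = 4.7940): k = 1.56426, ln C = 1.25529.

k = 1.564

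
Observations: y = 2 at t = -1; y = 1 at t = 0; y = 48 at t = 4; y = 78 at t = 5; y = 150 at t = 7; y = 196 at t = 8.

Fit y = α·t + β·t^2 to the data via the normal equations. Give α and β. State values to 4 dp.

α = 0.2082, β = 3.0352

Sums needed: Σt·t = 155, Σt·t^2 = 1043, Σt^2·t^2 = 7379.
Moment sums: Σt·y = 3198, Σt^2·y = 22614.
So AᵀA·[α, β]ᵀ = Aᵀy: [[155, 1043]; [1043, 7379]]·[α, β]ᵀ = [3198, 22614]ᵀ.
Eliminating β: 7379·(row 1) − 1043·(row 2) gives 55896·α = 7379·3198 − 1043·22614 = 11640, so α = 485/2329.
Then β = (22614 − 1043·(485/2329))/7379 = 7069/2329.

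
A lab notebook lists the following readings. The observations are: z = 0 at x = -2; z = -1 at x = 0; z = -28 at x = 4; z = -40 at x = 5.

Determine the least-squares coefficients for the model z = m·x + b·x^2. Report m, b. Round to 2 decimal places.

m = -2.34, b = -1.14

Sums needed: Σx·x = 45, Σx·x^2 = 181, Σx^2·x^2 = 897.
Moment sums: Σx·z = -312, Σx^2·z = -1448.
Normal equations: [[45, 181]; [181, 897]]·[m, b]ᵀ = [-312, -1448]ᵀ.
Δ = 45·897 − 181² = 7604.
m = ((-312)·897 − 181·(-1448))/7604 = -4444/1901; b = (45·(-1448) − 181·(-312))/7604 = -2172/1901.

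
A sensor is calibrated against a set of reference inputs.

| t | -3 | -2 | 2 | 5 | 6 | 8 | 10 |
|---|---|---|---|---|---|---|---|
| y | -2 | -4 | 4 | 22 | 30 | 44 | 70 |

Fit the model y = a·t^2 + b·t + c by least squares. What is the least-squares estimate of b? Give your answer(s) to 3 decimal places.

Setting ∂/∂a … = 0 gives: 16130·a + 1826·b + 242·c = 11428;  1826·a + 242·b + 26·c = 1364;  242·a + 26·b + 7·c = 164.
(Σt^2·t^2 = 16130, Σt^2·t = 1826, Σt^2 = 242, Σt·t = 242, Σt = 26, Σ1 = 7, Σt^2·y = 11428, Σt·y = 1364, Σy = 164.)
Solving the 3×3 system (Gaussian elimination) gives a = 30091/58947, b = 114131/58947, c = -3960/2807.

b = 1.936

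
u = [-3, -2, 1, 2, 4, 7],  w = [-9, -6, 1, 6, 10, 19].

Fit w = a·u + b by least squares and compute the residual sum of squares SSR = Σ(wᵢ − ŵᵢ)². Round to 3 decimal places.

SSR = 2.763

The normal equations are: 83·a + 9·b = 225;  9·a + 6·b = 21.
Eliminating b: 6·(row 1) − 9·(row 2) gives 417·a = 6·225 − 9·21 = 1161, so a = 387/139.
Then b = (21 − 9·(387/139))/6 = -94/139.
Residuals: 4/139, 34/139, -154/139, 154/139, -64/139, 26/139; SSR = 384/139.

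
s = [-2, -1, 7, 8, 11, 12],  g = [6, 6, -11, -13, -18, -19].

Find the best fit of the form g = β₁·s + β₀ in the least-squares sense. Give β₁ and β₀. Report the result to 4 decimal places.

β₁ = -1.8966, β₀ = 2.8966

AᵀA·[β₁, β₀]ᵀ = Aᵀg reads: 383·β₁ + 35·β₀ = -625;  35·β₁ + 6·β₀ = -49.
Eliminating β₀: 6·(row 1) − 35·(row 2) gives 1073·β₁ = 6·(-625) − 35·(-49) = -2035, so β₁ = -55/29.
Then β₀ = ((-49) − 35·(-55/29))/6 = 84/29.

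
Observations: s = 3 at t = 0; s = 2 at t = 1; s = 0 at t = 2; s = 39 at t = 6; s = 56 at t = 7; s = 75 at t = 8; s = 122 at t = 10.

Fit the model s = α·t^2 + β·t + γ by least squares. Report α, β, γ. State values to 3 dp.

The normal equations are: 17810·α + 2080·β + 254·γ = 21150;  2080·α + 254·β + 34·γ = 2448;  254·α + 34·β + 7·γ = 297.
(Σt^2·t^2 = 17810, Σt^2·t = 2080, Σt^2 = 254, Σt·t = 254, Σt = 34, Σ1 = 7, Σt^2·s = 21150, Σt·s = 2448, Σs = 297.)
Inverting the 3×3 Gram matrix, [α, β, γ]ᵀ = [5904/3949, -11547/3949, 855/359]ᵀ.

α = 1.495, β = -2.924, γ = 2.382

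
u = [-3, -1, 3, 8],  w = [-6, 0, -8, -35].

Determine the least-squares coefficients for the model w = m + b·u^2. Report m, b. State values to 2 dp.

m = -1.21, b = -0.53

XᵀX·[m, b]ᵀ = Xᵀw reads: 4·m + 83·b = -49;  83·m + 4259·b = -2366.
Eliminating b: 4259·(row 1) − 83·(row 2) gives 10147·m = 4259·(-49) − 83·(-2366) = -12313, so m = -12313/10147.
Then b = ((-2366) − 83·(-12313/10147))/4259 = -5397/10147.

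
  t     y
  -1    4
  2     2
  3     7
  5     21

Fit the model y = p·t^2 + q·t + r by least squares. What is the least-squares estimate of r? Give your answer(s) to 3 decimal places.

r = 1.220

Setting ∂/∂p … = 0 gives: 723·p + 159·q + 39·r = 600;  159·p + 39·q + 9·r = 126;  39·p + 9·q + 4·r = 34.
Solving the 3×3 system (Gaussian elimination) gives p = 67/60, q = -481/300, r = 61/50.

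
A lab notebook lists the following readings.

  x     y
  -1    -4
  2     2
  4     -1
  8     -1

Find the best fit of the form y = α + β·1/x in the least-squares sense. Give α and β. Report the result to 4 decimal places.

Compute the Gram sums: Σ1 = 4, Σ1/x = -1/8, Σ1/x·1/x = 85/64.
And Σy = -4, Σ1/x·y = 37/8.
AᵀA·[α, β]ᵀ = Aᵀy becomes [[4, -1/8]; [-1/8, 85/64]]·[α, β]ᵀ = [-4, 37/8]ᵀ.
det = 4·(85/64) − (-1/8)² = 339/64.
α = ((-4)·(85/64) − (-1/8)·(37/8))/(339/64) = -101/113; β = (4·(37/8) − (-1/8)·(-4))/(339/64) = 384/113.

α = -0.8938, β = 3.3982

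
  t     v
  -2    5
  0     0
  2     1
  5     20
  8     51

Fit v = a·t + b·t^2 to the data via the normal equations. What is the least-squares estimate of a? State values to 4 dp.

MᵀM·[a, b]ᵀ = Mᵀv reads: 97·a + 637·b = 500;  637·a + 4753·b = 3788.
Determinant 97·4753 − 637² = 55272.
a = (500·4753 − 637·3788)/55272 = -31/47; b = (97·3788 − 637·500)/55272 = 2039/2303.

a = -0.6596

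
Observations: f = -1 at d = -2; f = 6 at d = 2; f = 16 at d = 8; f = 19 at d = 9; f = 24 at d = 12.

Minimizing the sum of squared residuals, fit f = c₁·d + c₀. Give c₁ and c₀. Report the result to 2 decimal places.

c₁ = 1.78, c₀ = 2.45

With design matrix X, XᵀX = [[297, 29]; [29, 5]] and Xᵀf = [601, 64]ᵀ.
Eliminating c₀: 5·(row 1) − 29·(row 2) gives 644·c₁ = 5·601 − 29·64 = 1149, so c₁ = 1149/644.
Then c₀ = (64 − 29·(1149/644))/5 = 1579/644.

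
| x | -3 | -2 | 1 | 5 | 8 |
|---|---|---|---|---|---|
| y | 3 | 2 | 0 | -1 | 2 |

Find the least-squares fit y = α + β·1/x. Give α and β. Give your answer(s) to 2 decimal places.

α = 1.38, β = -1.86

The normal system AᵀA·[α, β]ᵀ = Aᵀy is [[5, 59/120]; [59/120, 20401/14400]]·[α, β]ᵀ = [6, -39/20]ᵀ.
det = 5·(20401/14400) − (59/120)² = 24631/3600.
α = (6·(20401/14400) − (59/120)·(-39/20))/(24631/3600) = 34053/24631; β = (5·(-39/20) − (59/120)·6)/(24631/3600) = -45720/24631.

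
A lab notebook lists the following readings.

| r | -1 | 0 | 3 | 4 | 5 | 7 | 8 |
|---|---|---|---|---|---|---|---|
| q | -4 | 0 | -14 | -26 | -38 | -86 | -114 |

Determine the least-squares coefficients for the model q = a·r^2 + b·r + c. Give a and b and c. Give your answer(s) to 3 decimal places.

Entries of MᵀM: Σr^2·r^2 = 7460, Σr^2·r = 1070, Σr^2 = 164, Σr·r = 164, Σr = 26, Σ1 = 7.
And Σr^2·q = -13006, Σr·q = -1846, Σq = -282.
Solving the 3×3 system (Gaussian elimination) gives a = -37017/18403, b = 35051/18403, c = -56/239.

a = -2.011, b = 1.905, c = -0.234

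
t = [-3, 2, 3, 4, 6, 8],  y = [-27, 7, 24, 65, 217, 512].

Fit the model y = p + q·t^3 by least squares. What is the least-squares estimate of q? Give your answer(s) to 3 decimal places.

The normal equations are: 6·p + 800·q = 798;  800·p + 314418·q = 314609.
(Σ1 = 6, Σt^3 = 800, Σt^3·t^3 = 314418, Σy = 798, Σt^3·y = 314609.)
Δ = 6·314418 − 800² = 1246508.
p = (798·314418 − 800·314609)/1246508 = -195409/311627; q = (6·314609 − 800·798)/1246508 = 624627/623254.

q = 1.002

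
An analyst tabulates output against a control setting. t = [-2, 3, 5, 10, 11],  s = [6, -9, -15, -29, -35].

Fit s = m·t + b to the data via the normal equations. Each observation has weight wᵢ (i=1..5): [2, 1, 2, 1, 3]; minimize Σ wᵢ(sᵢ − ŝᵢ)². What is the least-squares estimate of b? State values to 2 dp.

b = 0.13

The normal system XᵀWX·[m, b]ᵀ = XᵀWs is [[530, 52]; [52, 9]]·[m, b]ᵀ = [-1646, -161]ᵀ.
Δ = 530·9 − 52² = 2066.
m = ((-1646)·9 − 52·(-161))/2066 = -3221/1033; b = (530·(-161) − 52·(-1646))/2066 = 131/1033.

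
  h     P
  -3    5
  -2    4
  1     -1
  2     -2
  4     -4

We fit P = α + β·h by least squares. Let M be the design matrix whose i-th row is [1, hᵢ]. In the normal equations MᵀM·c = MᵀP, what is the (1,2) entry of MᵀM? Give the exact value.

2

Row 1 ↔ basis 1, column 2 ↔ basis h, so (MᵀM)_{1,2} = Σᵢ h = (1)·(-3) + (1)·(-2) + (1)·(1) + (1)·(2) + (1)·(4) = 2.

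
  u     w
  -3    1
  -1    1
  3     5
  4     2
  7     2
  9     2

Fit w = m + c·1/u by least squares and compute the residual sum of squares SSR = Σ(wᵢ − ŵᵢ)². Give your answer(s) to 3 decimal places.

SSR = 6.260

The normal equations are: 6·m + (-125/252)·c = 13;  (-125/252)·m + (83665/63504)·c = 169/126.
(Σ1 = 6, Σ1/u = -125/252, Σ1/u·1/u = 83665/63504, Σw = 13, Σ1/u·w = 169/126.)
Δ = 6·(83665/63504) − (-125/252)² = 486365/63504.
m = (13·(83665/63504) − (-125/252)·(169/126))/(486365/63504) = 225979/97273; c = (6·(169/126) − (-125/252)·13)/(486365/63504) = 920556/486365.
Residuals: -336678/486365, 277026/486365, 26894/13145, -387304/486365, -26243/44215, -259449/486365; SSR = 3044886/486365.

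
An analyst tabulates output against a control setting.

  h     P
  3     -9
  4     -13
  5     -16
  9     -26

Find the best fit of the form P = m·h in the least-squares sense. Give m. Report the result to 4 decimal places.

Compute the Gram sums: Σh·h = 131.
Moment sums: Σh·P = -393.
Hence m = -393 / 131 ≈ -3.

m = -3.0000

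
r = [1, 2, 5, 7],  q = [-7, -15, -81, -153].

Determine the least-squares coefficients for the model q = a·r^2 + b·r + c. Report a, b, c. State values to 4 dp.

From the data, Σr^2·r^2 = 3043, Σr^2·r = 477, Σr^2 = 79, Σr·r = 79, Σr = 15, Σ1 = 4.
Right-hand side: Σr^2·q = -9589, Σr·q = -1513, Σq = -256.
Row-reducing yields a = -1057/354, b = -69/118, c = -502/177.

a = -2.9859, b = -0.5847, c = -2.8362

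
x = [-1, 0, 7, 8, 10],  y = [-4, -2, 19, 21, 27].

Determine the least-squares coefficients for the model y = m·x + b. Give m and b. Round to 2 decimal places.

m = 2.86, b = -1.51

Setting ∂/∂m … = 0 gives: 214·m + 24·b = 575;  24·m + 5·b = 61.
(Σx·x = 214, Σx = 24, Σ1 = 5, Σx·y = 575, Σy = 61.)
det = 214·5 − 24² = 494.
m = (575·5 − 24·61)/494 = 1411/494; b = (214·61 − 24·575)/494 = -373/247.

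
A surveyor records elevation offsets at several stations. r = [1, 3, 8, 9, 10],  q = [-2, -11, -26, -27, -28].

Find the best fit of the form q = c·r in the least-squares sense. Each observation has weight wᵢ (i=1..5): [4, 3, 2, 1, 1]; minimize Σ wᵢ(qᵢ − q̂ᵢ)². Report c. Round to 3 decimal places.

c = -3.076

From the data, Σwᵢ·r·r = 340.
Right-hand side: Σwᵢ·r·q = -1046.
MᵀWM·[c]ᵀ = MᵀWq becomes [[340]]·[c]ᵀ = [-1046]ᵀ.
c = (-1046)/340 = -3.07647.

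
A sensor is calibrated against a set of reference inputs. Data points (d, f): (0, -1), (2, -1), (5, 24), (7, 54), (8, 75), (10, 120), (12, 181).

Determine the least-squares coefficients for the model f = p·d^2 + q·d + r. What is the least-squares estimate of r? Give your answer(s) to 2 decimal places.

Compute the Gram sums: Σd^2·d^2 = 37874, Σd^2·d = 3716, Σd^2 = 386, Σd·d = 386, Σd = 44, Σ1 = 7.
Right-hand side: Σd^2·f = 46106, Σd·f = 4468, Σf = 452.
MᵀM·[p, q, r]ᵀ = Mᵀf becomes [[37874, 3716, 386]; [3716, 386, 44]; [386, 44, 7]]·[p, q, r]ᵀ = [46106, 4468, 452]ᵀ.
Solving the 3×3 system (Gaussian elimination) gives p = 384427/265881, q = -578008/265881, r = -132298/88627.

r = -1.49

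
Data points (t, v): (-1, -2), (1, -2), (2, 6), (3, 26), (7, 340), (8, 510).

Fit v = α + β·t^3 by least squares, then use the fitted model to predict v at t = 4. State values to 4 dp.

v̂ = 62.1079

Setting ∂/∂α … = 0 gives: 6·α + 890·β = 878;  890·α + 380588·β = 378490.
(Σ1 = 6, Σt^3 = 890, Σt^3·t^3 = 380588, Σv = 878, Σt^3·v = 378490.)
det = 6·380588 − 890² = 1491428.
α = (878·380588 − 890·378490)/1491428 = -674959/372857; β = (6·378490 − 890·878)/1491428 = 372380/372857.
At t = 4: v̂ = (-674959/372857)·(1) + (372380/372857)·(64) = 23157361/372857.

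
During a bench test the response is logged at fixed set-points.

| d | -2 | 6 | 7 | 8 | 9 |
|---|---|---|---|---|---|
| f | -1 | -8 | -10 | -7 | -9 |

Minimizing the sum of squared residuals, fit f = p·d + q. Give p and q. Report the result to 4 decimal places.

Forming AᵀA = [[234, 28]; [28, 5]] and Aᵀf = [-253, -35]ᵀ gives AᵀA·[p, q]ᵀ = Aᵀf.
det = 234·5 − 28² = 386.
p = ((-253)·5 − 28·(-35))/386 = -285/386; q = (234·(-35) − 28·(-253))/386 = -553/193.

p = -0.7383, q = -2.8653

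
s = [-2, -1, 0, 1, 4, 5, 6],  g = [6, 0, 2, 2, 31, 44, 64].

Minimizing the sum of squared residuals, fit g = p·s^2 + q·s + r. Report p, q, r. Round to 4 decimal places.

p = 1.6211, q = 0.8086, r = 0.5625

From the data, Σs^2·s^2 = 2195, Σs^2·s = 397, Σs^2 = 83, Σs·s = 83, Σs = 13, Σ1 = 7.
For Mᵀg: Σs^2·g = 3926, Σs·g = 718, Σg = 149.
Inverting the 3×3 Gram matrix, [p, q, r]ᵀ = [415/256, 207/256, 9/16]ᵀ.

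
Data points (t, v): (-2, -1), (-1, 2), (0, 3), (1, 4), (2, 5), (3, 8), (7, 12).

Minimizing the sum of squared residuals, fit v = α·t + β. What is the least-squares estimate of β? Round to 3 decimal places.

The normal system MᵀM·[α, β]ᵀ = Mᵀv is [[68, 10]; [10, 7]]·[α, β]ᵀ = [122, 33]ᵀ.
Determinant 68·7 − 10² = 376.
α = (122·7 − 10·33)/376 = 131/94; β = (68·33 − 10·122)/376 = 128/47.

β = 2.723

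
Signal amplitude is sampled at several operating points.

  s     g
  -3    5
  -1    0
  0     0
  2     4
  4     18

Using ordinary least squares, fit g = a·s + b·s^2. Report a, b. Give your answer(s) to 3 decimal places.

Compute the Gram sums: Σs·s = 30, Σs·s^2 = 44, Σs^2·s^2 = 354.
Right-hand side: Σs·g = 65, Σs^2·g = 349.
Eliminating b: 354·(row 1) − 44·(row 2) gives 8684·a = 354·65 − 44·349 = 7654, so a = 3827/4342.
Then b = (349 − 44·(3827/4342))/354 = 3805/4342.

a = 0.881, b = 0.876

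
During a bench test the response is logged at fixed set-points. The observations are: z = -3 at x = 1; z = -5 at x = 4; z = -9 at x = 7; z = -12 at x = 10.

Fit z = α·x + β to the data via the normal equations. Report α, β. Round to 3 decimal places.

α = -1.033, β = -1.567

The normal system MᵀM·[α, β]ᵀ = Mᵀz is [[166, 22]; [22, 4]]·[α, β]ᵀ = [-206, -29]ᵀ.
Δ = 166·4 − 22² = 180.
α = ((-206)·4 − 22·(-29))/180 = -31/30; β = (166·(-29) − 22·(-206))/180 = -47/30.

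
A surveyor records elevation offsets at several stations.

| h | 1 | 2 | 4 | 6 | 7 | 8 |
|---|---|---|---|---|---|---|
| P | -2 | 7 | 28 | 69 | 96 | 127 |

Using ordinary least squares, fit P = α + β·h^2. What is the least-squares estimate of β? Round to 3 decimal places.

β = 2.026

MᵀM·[α, β]ᵀ = MᵀP reads: 6·α + 170·β = 325;  170·α + 8066·β = 15790.
det = 6·8066 − 170² = 19496.
α = (325·8066 − 170·15790)/19496 = -31425/9748; β = (6·15790 − 170·325)/19496 = 19745/9748.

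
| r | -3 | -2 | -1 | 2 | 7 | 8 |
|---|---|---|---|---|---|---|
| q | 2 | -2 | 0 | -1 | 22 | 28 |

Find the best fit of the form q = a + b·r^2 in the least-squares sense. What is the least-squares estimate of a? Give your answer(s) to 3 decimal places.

a = -2.347

The normal equations are: 6·a + 131·b = 49;  131·a + 6611·b = 2876.
Eliminating b: 6611·(row 1) − 131·(row 2) gives 22505·a = 6611·49 − 131·2876 = -52817, so a = -52817/22505.
Then b = (2876 − 131·(-52817/22505))/6611 = 10837/22505.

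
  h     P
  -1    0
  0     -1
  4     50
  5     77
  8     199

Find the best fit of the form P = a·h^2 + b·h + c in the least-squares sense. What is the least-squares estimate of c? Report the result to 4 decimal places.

c = -1.7954

The normal system MᵀM·[a, b, c]ᵀ = MᵀP is [[4978, 700, 106]; [700, 106, 16]; [106, 16, 5]]·[a, b, c]ᵀ = [15461, 2177, 325]ᵀ.
Inverting the 3×3 Gram matrix, [a, b, c]ᵀ = [49551/16226, 10419/16226, -14566/8113]ᵀ.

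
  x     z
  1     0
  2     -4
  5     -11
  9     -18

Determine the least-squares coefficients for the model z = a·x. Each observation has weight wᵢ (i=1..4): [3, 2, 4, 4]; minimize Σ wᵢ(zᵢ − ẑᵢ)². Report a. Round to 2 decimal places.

From the data, Σwᵢ·x·x = 435.
Moment sums: Σwᵢ·x·z = -884.
So MᵀWM·[a]ᵀ = MᵀWz: [[435]]·[a]ᵀ = [-884]ᵀ.
a = (-884)/435 = -2.03218.

a = -2.03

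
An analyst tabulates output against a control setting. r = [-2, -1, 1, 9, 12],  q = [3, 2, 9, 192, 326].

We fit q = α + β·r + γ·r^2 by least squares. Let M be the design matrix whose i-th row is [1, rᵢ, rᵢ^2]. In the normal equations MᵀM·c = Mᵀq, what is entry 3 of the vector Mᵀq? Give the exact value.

Entry 3 ↔ basis r^2, so (Mᵀq)_{3} = Σᵢ (r^2)·qᵢ = (4)·(3) + (1)·(2) + (1)·(9) + (81)·(192) + (144)·(326) = 62519.

62519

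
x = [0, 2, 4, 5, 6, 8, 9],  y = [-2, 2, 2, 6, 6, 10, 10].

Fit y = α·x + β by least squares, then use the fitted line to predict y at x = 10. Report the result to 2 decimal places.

ŷ = 11.86

Sums needed: Σx·x = 226, Σx = 34, Σ1 = 7.
Moment sums: Σx·y = 248, Σy = 34.
So AᵀA·[α, β]ᵀ = Aᵀy: [[226, 34]; [34, 7]]·[α, β]ᵀ = [248, 34]ᵀ.
Eliminating β: 7·(row 1) − 34·(row 2) gives 426·α = 7·248 − 34·34 = 580, so α = 290/213.
Then β = (34 − 34·(290/213))/7 = -374/213.
At x = 10: ŷ = (290/213)·(10) + (-374/213)·(1) = 842/71.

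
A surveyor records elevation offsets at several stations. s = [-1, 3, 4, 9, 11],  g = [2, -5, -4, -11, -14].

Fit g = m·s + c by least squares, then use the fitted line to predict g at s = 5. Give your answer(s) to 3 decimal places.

Sums needed: Σs·s = 228, Σs = 26, Σ1 = 5.
And Σs·g = -286, Σg = -32.
Eliminating c: 5·(row 1) − 26·(row 2) gives 464·m = 5·(-286) − 26·(-32) = -598, so m = -299/232.
Then c = ((-32) − 26·(-299/232))/5 = 35/116.
At s = 5: ĝ = (-299/232)·(5) + (35/116)·(1) = -1425/232.

ĝ = -6.142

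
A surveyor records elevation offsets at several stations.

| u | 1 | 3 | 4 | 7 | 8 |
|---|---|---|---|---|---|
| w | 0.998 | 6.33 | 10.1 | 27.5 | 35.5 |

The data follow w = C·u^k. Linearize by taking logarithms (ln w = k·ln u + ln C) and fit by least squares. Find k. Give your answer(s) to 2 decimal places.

Let Y = ln w. Fitting Y = k·ln u + ln C by least squares:
Over the data: Σln u = 6.5103, Σ(ln u)² = 11.2394, Σln w = 11.0396, Σln u·ln w = 19.1049.
Normal system: [[11.2394, 6.5103]; [6.5103, 5]]·[k, ln C]ᵀ = [19.1049, 11.0396]ᵀ.
Slope k = (n·Σln u·ln w − Σln u·Σln w)/(n·Σ(ln u)² − (Σln u)²) = (5·19.1049 − 6.5103·11.0396)/13.8136 = 1.71238; ln C = (Σln w − k·Σln u)/n = -0.02169.

k = 1.71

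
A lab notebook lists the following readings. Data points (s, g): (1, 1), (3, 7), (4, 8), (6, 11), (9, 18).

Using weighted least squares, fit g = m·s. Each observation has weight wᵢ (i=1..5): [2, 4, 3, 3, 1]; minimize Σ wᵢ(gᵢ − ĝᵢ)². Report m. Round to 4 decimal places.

Forming AᵀWA = [[275]] and AᵀWg = [542]ᵀ gives AᵀWA·[m]ᵀ = AᵀWg.
Hence m = 542 / 275 ≈ 1.97091.

m = 1.9709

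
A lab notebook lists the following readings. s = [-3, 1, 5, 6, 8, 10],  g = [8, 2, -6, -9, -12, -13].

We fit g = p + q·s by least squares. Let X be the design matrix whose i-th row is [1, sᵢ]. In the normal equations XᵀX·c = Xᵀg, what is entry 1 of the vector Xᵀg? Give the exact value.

Entry 1 ↔ basis 1, so (Xᵀg)_{1} = Σᵢ gᵢ = (1)·(8) + (1)·(2) + (1)·(-6) + (1)·(-9) + (1)·(-12) + (1)·(-13) = -30.

-30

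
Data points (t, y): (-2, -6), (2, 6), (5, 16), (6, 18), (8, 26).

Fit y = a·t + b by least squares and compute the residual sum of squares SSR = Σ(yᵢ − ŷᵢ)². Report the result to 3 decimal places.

SSR = 1.684

Entries of AᵀA: Σt·t = 133, Σt = 19, Σ1 = 5.
And Σt·y = 420, Σy = 60.
Normal equations: [[133, 19]; [19, 5]]·[a, b]ᵀ = [420, 60]ᵀ.
Eliminating b: 5·(row 1) − 19·(row 2) gives 304·a = 5·420 − 19·60 = 960, so a = 60/19.
Then b = (60 − 19·(60/19))/5 = 0.
Residuals: 6/19, -6/19, 4/19, -18/19, 14/19; SSR = 32/19.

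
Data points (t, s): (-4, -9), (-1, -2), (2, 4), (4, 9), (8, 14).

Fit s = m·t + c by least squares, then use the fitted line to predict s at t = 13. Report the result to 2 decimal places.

ŝ = 25.02

Sums needed: Σt·t = 101, Σt = 9, Σ1 = 5.
For Aᵀs: Σt·s = 194, Σs = 16.
AᵀA·[m, c]ᵀ = Aᵀs becomes [[101, 9]; [9, 5]]·[m, c]ᵀ = [194, 16]ᵀ.
det = 101·5 − 9² = 424.
m = (194·5 − 9·16)/424 = 413/212; c = (101·16 − 9·194)/424 = -65/212.
At t = 13: ŝ = (413/212)·(13) + (-65/212)·(1) = 1326/53.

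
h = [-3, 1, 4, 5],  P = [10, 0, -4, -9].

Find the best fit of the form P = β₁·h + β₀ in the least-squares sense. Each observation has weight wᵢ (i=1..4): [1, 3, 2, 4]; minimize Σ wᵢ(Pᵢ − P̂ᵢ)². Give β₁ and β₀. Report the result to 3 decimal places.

With design matrix X, XᵀWX = [[144, 28]; [28, 10]] and XᵀWP = [-242, -34]ᵀ.
Δ = 144·10 − 28² = 656.
β₁ = ((-242)·10 − 28·(-34))/656 = -367/164; β₀ = (144·(-34) − 28·(-242))/656 = 235/82.

β₁ = -2.238, β₀ = 2.866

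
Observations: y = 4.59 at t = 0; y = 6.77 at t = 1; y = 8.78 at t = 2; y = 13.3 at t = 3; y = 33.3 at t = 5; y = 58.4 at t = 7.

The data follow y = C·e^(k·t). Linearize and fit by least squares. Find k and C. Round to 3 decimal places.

k = 0.374, C = 4.512

With ln yᵢ as the transformed response and tᵢ as the regressor:
Σt = 18.0000, Σ(t)² = 88.0000, Σln y = 15.7695, Σt·ln y = 60.0197.
Normal system: [[88.0000, 18.0000]; [18.0000, 6]]·[k, ln C]ᵀ = [60.0197, 15.7695]ᵀ.
Solving (det = 204.0000): k = 0.37386, ln C = 1.50667, so C = exp(1.50667) = 4.51167.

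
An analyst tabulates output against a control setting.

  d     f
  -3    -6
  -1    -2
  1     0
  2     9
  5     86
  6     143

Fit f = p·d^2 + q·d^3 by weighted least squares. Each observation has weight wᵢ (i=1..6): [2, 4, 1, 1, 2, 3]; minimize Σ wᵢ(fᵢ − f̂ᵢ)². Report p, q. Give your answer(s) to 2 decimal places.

Normal-equation sums: Σwᵢ·d^2·d^2 = 5321, Σwᵢ·d^2·d^3 = 29121, Σwᵢ·d^3·d^3 = 172745.
Right-hand side: Σwᵢ·d^2·f = 19664, Σwᵢ·d^3·f = 114568.
AᵀWA·[p, q]ᵀ = AᵀWf becomes [[5321, 29121]; [29121, 172745]]·[p, q]ᵀ = [19664, 114568]ᵀ.
Eliminating q: 172745·(row 1) − 29121·(row 2) gives 71143504·p = 172745·19664 − 29121·114568 = 60522952, so p = 7565369/8892938.
Then q = (114568 − 29121·(7565369/8892938))/172745 = 271919/523114.

p = 0.85, q = 0.52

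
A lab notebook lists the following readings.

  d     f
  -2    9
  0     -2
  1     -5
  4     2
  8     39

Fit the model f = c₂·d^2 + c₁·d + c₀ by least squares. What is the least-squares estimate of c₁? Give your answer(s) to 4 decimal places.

c₁ = -3.3426

Normal-equation sums: Σd^2·d^2 = 4369, Σd^2·d = 569, Σd^2 = 85, Σd·d = 85, Σd = 11, Σ1 = 5.
For Aᵀf: Σd^2·f = 2559, Σd·f = 297, Σf = 43.
So AᵀA·[c₂, c₁, c₀]ᵀ = Aᵀf: [[4369, 569, 85]; [569, 85, 11]; [85, 11, 5]]·[c₂, c₁, c₀]ᵀ = [2559, 297, 43]ᵀ.
Solving the 3×3 system (Gaussian elimination) gives c₂ = 14094/13273, c₁ = -44366/13273, c₀ = -27845/13273.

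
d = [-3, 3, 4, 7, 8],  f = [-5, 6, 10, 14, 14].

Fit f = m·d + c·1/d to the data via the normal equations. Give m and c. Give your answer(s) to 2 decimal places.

m = 1.86, c = 1.93

MᵀM·[m, c]ᵀ = Mᵀf reads: 147·m + 5·c = 283;  5·m + (9053/28224)·c = 119/12.
det = 147·(9053/28224) − 5² = 4253/192.
m = (283·(9053/28224) − 5·(119/12))/(4253/192) = 1162559/625191; c = (147·(119/12) − 5·283)/(4253/192) = 8208/4253.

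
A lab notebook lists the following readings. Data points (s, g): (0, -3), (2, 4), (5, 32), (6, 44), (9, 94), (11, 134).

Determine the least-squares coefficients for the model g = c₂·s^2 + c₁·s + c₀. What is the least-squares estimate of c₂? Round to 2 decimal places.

MᵀM·[c₂, c₁, c₀]ᵀ = Mᵀg reads: 23139·c₂ + 2409·c₁ + 267·c₀ = 26228;  2409·c₂ + 267·c₁ + 33·c₀ = 2752;  267·c₂ + 33·c₁ + 6·c₀ = 305.
Solving the 3×3 system (Gaussian elimination) gives c₂ = 11/12, c₁ = 1699/684, c₀ = -619/171.

c₂ = 0.92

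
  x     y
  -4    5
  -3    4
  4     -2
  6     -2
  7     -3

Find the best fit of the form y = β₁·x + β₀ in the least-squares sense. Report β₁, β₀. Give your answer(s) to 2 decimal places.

With design matrix M, MᵀM = [[126, 10]; [10, 5]] and Mᵀy = [-73, 2]ᵀ.
Eliminating β₀: 5·(row 1) − 10·(row 2) gives 530·β₁ = 5·(-73) − 10·2 = -385, so β₁ = -77/106.
Then β₀ = (2 − 10·(-77/106))/5 = 491/265.

β₁ = -0.73, β₀ = 1.85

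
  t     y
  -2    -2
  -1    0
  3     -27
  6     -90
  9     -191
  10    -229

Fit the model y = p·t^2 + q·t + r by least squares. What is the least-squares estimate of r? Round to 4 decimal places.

The normal equations are: 17955·p + 1963·q + 231·r = -41862;  1963·p + 231·q + 25·r = -4626;  231·p + 25·q + 6·r = -539.
Row-reducing yields p = -35539/17796, q = -17873/5932, r = -3505/8898.

r = -0.3939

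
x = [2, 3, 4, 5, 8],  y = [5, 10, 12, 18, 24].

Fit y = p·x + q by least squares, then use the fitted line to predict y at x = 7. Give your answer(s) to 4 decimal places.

ŷ = 21.9434

From the data, Σx·x = 118, Σx = 22, Σ1 = 5.
Moment sums: Σx·y = 370, Σy = 69.
Normal equations: [[118, 22]; [22, 5]]·[p, q]ᵀ = [370, 69]ᵀ.
Δ = 118·5 − 22² = 106.
p = (370·5 − 22·69)/106 = 166/53; q = (118·69 − 22·370)/106 = 1/53.
At x = 7: ŷ = (166/53)·(7) + (1/53)·(1) = 1163/53.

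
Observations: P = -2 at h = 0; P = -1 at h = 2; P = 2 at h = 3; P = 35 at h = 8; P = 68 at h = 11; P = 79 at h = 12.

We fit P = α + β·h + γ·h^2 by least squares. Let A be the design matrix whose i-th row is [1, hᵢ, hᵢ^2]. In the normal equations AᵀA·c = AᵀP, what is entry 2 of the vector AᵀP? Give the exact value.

1980

Entry 2 ↔ basis h, so (AᵀP)_{2} = Σᵢ (h)·Pᵢ = (0)·(-2) + (2)·(-1) + (3)·(2) + (8)·(35) + (11)·(68) + (12)·(79) = 1980.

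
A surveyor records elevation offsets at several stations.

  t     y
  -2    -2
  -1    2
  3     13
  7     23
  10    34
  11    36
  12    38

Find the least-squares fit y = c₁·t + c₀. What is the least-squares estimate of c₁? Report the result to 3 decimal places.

From the data, Σt·t = 428, Σt = 40, Σ1 = 7.
For Xᵀy: Σt·y = 1394, Σy = 144.
Normal equations: [[428, 40]; [40, 7]]·[c₁, c₀]ᵀ = [1394, 144]ᵀ.
Determinant 428·7 − 40² = 1396.
c₁ = (1394·7 − 40·144)/1396 = 1999/698; c₀ = (428·144 − 40·1394)/1396 = 1468/349.

c₁ = 2.864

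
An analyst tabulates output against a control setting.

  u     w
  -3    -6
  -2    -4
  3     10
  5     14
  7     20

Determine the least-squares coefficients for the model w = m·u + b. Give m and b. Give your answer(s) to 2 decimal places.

m = 2.61, b = 1.59

With design matrix X, XᵀX = [[96, 10]; [10, 5]] and Xᵀw = [266, 34]ᵀ.
Determinant 96·5 − 10² = 380.
m = (266·5 − 10·34)/380 = 99/38; b = (96·34 − 10·266)/380 = 151/95.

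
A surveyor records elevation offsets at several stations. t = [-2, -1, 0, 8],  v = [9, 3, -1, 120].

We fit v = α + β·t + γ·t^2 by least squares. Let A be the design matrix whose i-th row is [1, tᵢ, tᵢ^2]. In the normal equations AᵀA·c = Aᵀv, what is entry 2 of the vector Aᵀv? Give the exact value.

Entry 2 ↔ basis t, so (Aᵀv)_{2} = Σᵢ (t)·vᵢ = (-2)·(9) + (-1)·(3) + (0)·(-1) + (8)·(120) = 939.

939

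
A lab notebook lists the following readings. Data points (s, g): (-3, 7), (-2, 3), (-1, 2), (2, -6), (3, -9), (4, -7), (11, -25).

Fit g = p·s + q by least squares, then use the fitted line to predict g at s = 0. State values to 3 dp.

With design matrix X, XᵀX = [[164, 14]; [14, 7]] and Xᵀg = [-371, -35]ᵀ.
det = 164·7 − 14² = 952.
p = ((-371)·7 − 14·(-35))/952 = -301/136; q = (164·(-35) − 14·(-371))/952 = -39/68.
At s = 0: ĝ = (-301/136)·(0) + (-39/68)·(1) = -39/68.

ĝ = -0.574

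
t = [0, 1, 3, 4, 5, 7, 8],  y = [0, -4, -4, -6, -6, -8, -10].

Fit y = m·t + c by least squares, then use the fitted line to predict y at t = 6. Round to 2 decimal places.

ŷ = -7.51

Forming XᵀX = [[164, 28]; [28, 7]] and Xᵀy = [-206, -38]ᵀ gives XᵀX·[m, c]ᵀ = Xᵀy.
Eliminating c: 7·(row 1) − 28·(row 2) gives 364·m = 7·(-206) − 28·(-38) = -378, so m = -27/26.
Then c = ((-38) − 28·(-27/26))/7 = -116/91.
At t = 6: ŷ = (-27/26)·(6) + (-116/91)·(1) = -683/91.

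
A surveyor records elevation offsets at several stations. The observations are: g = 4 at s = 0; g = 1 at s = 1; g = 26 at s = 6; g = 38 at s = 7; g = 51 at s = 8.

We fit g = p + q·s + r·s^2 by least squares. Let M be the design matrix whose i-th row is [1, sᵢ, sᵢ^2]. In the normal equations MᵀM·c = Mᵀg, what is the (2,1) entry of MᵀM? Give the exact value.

22

Row 2 ↔ basis s, column 1 ↔ basis 1, so (MᵀM)_{2,1} = Σᵢ s = (0)·(1) + (1)·(1) + (6)·(1) + (7)·(1) + (8)·(1) = 22.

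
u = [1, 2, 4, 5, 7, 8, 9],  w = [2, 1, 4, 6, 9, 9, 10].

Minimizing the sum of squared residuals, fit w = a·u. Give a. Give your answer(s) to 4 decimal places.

Setting ∂/∂a … = 0 gives: 240·a = 275.
(Σu·u = 240, Σu·w = 275.)
a = 275/240 = 1.14583.

a = 1.1458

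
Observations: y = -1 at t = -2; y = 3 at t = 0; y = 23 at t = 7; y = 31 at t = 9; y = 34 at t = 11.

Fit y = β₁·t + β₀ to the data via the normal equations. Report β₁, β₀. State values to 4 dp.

β₁ = 2.8154, β₀ = 3.9231

Normal-equation sums: Σt·t = 255, Σt = 25, Σ1 = 5.
Moment sums: Σt·y = 816, Σy = 90.
So MᵀM·[β₁, β₀]ᵀ = Mᵀy: [[255, 25]; [25, 5]]·[β₁, β₀]ᵀ = [816, 90]ᵀ.
Δ = 255·5 − 25² = 650.
β₁ = (816·5 − 25·90)/650 = 183/65; β₀ = (255·90 − 25·816)/650 = 51/13.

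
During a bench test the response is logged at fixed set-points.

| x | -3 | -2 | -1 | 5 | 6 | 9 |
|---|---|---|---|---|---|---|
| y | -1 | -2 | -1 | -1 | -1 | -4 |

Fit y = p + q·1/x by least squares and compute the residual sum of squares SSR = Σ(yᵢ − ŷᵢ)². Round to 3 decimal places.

Compute the Gram sums: Σ1 = 6, Σ1/x = -61/45, Σ1/x·1/x = 5837/4050.
Moment sums: Σy = -10, Σ1/x·y = 137/90.
Δ = 6·(5837/4050) − (-61/45)² = 2758/405.
p = ((-10)·(5837/4050) − (-61/45)·(137/90))/(2758/405) = -50013/27580; q = (6·(137/90) − (-61/45)·(-10))/(2758/405) = -1791/2758.
Residuals: 16463/27580, -7051/13790, 4523/27580, 5203/5516, 12709/13790, -8331/3940; SSR = 189053/27580.

SSR = 6.855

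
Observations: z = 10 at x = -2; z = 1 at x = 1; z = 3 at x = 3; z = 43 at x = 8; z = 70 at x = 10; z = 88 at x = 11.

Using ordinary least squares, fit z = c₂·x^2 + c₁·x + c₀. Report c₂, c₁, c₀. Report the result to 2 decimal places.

c₂ = 0.91, c₁ = -2.23, c₀ = 1.96

AᵀA·[c₂, c₁, c₀]ᵀ = Aᵀz reads: 28835·c₂ + 2863·c₁ + 299·c₀ = 20468;  2863·c₂ + 299·c₁ + 31·c₀ = 2002;  299·c₂ + 31·c₁ + 6·c₀ = 215.
(Σx^2·x^2 = 28835, Σx^2·x = 2863, Σx^2 = 299, Σx·x = 299, Σx = 31, Σ1 = 6, Σx^2·z = 20468, Σx·z = 2002, Σz = 215.)
Solving the 3×3 system (Gaussian elimination) gives c₂ = 179451/197056, c₁ = -438919/197056, c₀ = 48285/24632.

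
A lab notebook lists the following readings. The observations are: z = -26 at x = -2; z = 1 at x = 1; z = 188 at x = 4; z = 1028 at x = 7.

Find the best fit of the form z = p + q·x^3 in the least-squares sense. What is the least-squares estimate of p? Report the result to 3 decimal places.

MᵀM·[p, q]ᵀ = Mᵀz reads: 4·p + 400·q = 1191;  400·p + 121810·q = 364845.
(Σ1 = 4, Σx^3 = 400, Σx^3·x^3 = 121810, Σz = 1191, Σx^3·z = 364845.)
Determinant 4·121810 − 400² = 327240.
p = (1191·121810 − 400·364845)/327240 = -9581/3636; q = (4·364845 − 400·1191)/327240 = 5461/1818.

p = -2.635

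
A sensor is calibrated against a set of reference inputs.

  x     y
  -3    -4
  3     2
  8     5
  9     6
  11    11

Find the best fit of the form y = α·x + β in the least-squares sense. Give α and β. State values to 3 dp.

The normal system AᵀA·[α, β]ᵀ = Aᵀy is [[284, 28]; [28, 5]]·[α, β]ᵀ = [233, 20]ᵀ.
Δ = 284·5 − 28² = 636.
α = (233·5 − 28·20)/636 = 605/636; β = (284·20 − 28·233)/636 = -211/159.

α = 0.951, β = -1.327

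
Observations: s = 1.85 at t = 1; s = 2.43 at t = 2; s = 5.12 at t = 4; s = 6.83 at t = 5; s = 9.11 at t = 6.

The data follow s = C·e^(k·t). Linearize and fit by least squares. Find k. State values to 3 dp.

k = 0.327

With ln sᵢ as the transformed response and tᵢ as the regressor:
XᵀX = [[82.0000, 18.0000]; [18.0000, 5]], rhs = [31.7864, 7.2669]ᵀ  (here Σt = 18.0000, Σ(t)² = 82.0000, Σln s = 7.2669, Σt·ln s = 31.7864).
Solving (det = 86.0000): k = 0.32706, ln C = 0.27596.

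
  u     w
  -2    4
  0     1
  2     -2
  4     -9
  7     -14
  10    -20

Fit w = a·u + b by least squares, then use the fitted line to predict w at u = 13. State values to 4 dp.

The normal equations are: 173·a + 21·b = -346;  21·a + 6·b = -40.
(Σu·u = 173, Σu = 21, Σ1 = 6, Σu·w = -346, Σw = -40.)
Eliminating b: 6·(row 1) − 21·(row 2) gives 597·a = 6·(-346) − 21·(-40) = -1236, so a = -412/199.
Then b = ((-40) − 21·(-412/199))/6 = 346/597.
At u = 13: ŵ = (-412/199)·(13) + (346/597)·(1) = -15722/597.

ŵ = -26.3350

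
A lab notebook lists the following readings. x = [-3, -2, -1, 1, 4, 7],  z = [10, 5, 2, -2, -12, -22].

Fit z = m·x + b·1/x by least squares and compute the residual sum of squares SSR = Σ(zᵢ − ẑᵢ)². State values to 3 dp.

SSR = 1.481

Normal-equation sums: Σx·x = 80, Σx·1/x = 6, Σ1/x·1/x = 17245/7056.
Moment sums: Σx·z = -246, Σ1/x·z = -671/42.
Determinant 80·(17245/7056) − 6² = 70349/441.
m = ((-246)·(17245/7056) − 6·(-671/42))/(70349/441) = -1782951/562792; b = (80·(-671/42) − 6·(-246))/(70349/441) = 87276/70349.
Residuals: 511803/562792, -201419/281396, 40841/562792, -40841/562792, 50937/140698, -511/562792; SSR = 416735/281396.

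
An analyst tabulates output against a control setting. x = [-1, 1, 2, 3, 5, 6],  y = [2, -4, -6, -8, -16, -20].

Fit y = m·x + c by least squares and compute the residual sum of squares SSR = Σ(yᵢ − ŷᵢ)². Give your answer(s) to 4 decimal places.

From the data, Σx·x = 76, Σx = 16, Σ1 = 6.
Moment sums: Σx·y = -242, Σy = -52.
Eliminating c: 6·(row 1) − 16·(row 2) gives 200·m = 6·(-242) − 16·(-52) = -620, so m = -31/10.
Then c = ((-52) − 16·(-31/10))/6 = -2/5.
Residuals: -7/10, -1/2, 3/5, 17/10, -1/10, -1; SSR = 5.

SSR = 5.0000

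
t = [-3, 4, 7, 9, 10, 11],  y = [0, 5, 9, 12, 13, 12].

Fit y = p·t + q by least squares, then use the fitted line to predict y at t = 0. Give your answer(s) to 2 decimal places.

ŷ = 2.42

The normal equations are: 376·p + 38·q = 453;  38·p + 6·q = 51.
det = 376·6 − 38² = 812.
p = (453·6 − 38·51)/812 = 195/203; q = (376·51 − 38·453)/812 = 981/406.
At t = 0: ŷ = (195/203)·(0) + (981/406)·(1) = 981/406.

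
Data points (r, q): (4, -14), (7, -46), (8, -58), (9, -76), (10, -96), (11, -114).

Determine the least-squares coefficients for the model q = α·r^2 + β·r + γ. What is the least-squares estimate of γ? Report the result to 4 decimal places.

γ = -0.4000

Normal-equation sums: Σr^2·r^2 = 37955, Σr^2·r = 3979, Σr^2 = 431, Σr·r = 431, Σr = 49, Σ1 = 6.
Moment sums: Σr^2·q = -35740, Σr·q = -3740, Σq = -404.
So XᵀX·[α, β, γ]ᵀ = Xᵀq: [[37955, 3979, 431]; [3979, 431, 49]; [431, 49, 6]]·[α, β, γ]ᵀ = [-35740, -3740, -404]ᵀ.
Row-reducing yields α = -1, β = 3/5, γ = -2/5.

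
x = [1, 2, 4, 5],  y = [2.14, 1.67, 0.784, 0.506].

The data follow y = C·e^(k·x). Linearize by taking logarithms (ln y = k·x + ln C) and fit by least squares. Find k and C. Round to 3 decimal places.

k = -0.364, C = 3.252

Linearized form: ln y = k·x + ln C. From the 4 transformed points,
Σx = 12.0000, Σ(x)² = 46.0000, Σln y = 0.3491, Σx·ln y = -2.5930.
Normal system: [[46.0000, 12.0000]; [12.0000, 4]]·[k, ln C]ᵀ = [-2.5930, 0.3491]ᵀ.
Slope k = (n·Σx·ln y − Σx·Σln y)/(n·Σ(x)² − (Σx)²) = (4·-2.5930 − 12.0000·0.3491)/40.0000 = -0.36402; ln C = (Σln y − k·Σx)/n = 1.17933, so C = exp(1.17933) = 3.25220.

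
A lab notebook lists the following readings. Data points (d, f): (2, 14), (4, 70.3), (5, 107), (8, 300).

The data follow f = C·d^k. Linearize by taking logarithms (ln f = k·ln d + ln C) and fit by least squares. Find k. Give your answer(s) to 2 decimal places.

k = 2.21

Taking logs, ln f = k·ln d + ln C, so regress ln f on ln d.
Σln d = 5.7683, Σ(ln d)² = 9.3166, Σln f = 17.2684, Σln d·ln f = 27.1062.
Equations: 9.3166·k + 5.7683·ln C = 27.1062;  5.7683·k + 4·ln C = 17.2684.
Solving (det = 3.9930): k = 2.20754, ln C = 1.13366.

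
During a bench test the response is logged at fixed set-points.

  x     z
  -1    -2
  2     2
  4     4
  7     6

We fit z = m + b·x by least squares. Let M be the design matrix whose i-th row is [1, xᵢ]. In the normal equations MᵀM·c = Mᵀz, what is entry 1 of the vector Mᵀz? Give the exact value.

Entry 1 ↔ basis 1, so (Mᵀz)_{1} = Σᵢ zᵢ = (1)·(-2) + (1)·(2) + (1)·(4) + (1)·(6) = 10.

10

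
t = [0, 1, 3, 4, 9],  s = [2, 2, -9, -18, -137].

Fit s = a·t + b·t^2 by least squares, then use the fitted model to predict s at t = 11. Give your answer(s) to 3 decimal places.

ŝ = -213.584

The normal equations are: 107·a + 821·b = -1330;  821·a + 6899·b = -11464.
det = 107·6899 − 821² = 64152.
a = ((-1330)·6899 − 821·(-11464))/64152 = 39379/10692; b = (107·(-11464) − 821·(-1330))/64152 = -22453/10692.
At t = 11: ŝ = (39379/10692)·(11) + (-22453/10692)·(121) = -51901/243.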